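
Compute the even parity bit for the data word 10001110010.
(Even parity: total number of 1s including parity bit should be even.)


Number of 1s in data: 5
Parity bit: 1

1


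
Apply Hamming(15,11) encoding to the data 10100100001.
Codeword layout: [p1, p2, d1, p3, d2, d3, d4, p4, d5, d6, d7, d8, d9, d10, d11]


Parity bits: p1=0, p2=0, p3=0, p4=0

001001000100001


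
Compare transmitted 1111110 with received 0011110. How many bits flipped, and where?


XOR: 1100000

2 error(s) at position(s): 0, 1


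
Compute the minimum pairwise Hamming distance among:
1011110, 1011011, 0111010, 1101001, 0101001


Comparing all pairs, minimum distance: 1
Can detect 0 errors, correct 0 errors

1


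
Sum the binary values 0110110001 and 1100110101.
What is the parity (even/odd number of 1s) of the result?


0110110001 = 433
1100110101 = 821
Sum = 1254 = 10011100110
1s count = 6

even parity (6 ones in 10011100110)


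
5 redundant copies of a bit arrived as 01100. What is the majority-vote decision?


Ones: 2 out of 5
Threshold: 3

0 (2/5 voted 1)


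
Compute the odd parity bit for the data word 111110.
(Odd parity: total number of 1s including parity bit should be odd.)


Number of 1s in data: 5
Parity bit: 0

0


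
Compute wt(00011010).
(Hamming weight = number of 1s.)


Counting 1s in 00011010

3


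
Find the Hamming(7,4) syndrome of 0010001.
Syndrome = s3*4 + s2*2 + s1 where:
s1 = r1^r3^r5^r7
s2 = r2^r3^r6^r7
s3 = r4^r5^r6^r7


s1=0, s2=0, s3=1

Syndrome = 4 (error at position 4)


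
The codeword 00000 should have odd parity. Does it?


Number of 1s: 0

No, parity error (0 ones)


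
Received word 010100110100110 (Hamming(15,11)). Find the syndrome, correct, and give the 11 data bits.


Syndrome = 0: no error detected

Data: 00010100110 (no errors)


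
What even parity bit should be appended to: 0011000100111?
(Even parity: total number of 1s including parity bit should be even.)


Number of 1s in data: 6
Parity bit: 0

0


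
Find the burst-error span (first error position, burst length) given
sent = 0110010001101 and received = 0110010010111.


XOR: 0000000011010

Burst at position 8, length 4


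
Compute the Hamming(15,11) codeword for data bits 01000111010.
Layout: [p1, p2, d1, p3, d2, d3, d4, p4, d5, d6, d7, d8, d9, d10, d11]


Parity bits: p1=0, p2=1, p3=1, p4=0

010110000111010


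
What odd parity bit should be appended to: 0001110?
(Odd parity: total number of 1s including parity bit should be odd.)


Number of 1s in data: 3
Parity bit: 0

0


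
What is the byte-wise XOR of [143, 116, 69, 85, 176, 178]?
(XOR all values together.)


XOR chain: 143 ^ 116 ^ 69 ^ 85 ^ 176 ^ 178 = 233

233


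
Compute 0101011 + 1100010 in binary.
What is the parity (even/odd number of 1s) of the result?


0101011 = 43
1100010 = 98
Sum = 141 = 10001101
1s count = 4

even parity (4 ones in 10001101)


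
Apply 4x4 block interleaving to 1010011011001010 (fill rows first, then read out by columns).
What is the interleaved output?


Matrix:
  1010
  0110
  1100
  1010
Read columns: 1011011011010000

1011011011010000


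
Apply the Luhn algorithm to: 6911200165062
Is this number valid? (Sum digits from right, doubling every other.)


Luhn sum = 34
34 mod 10 = 4

Invalid (Luhn sum mod 10 = 4)


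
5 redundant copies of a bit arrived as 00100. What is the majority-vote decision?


Ones: 1 out of 5
Threshold: 3

0 (1/5 voted 1)


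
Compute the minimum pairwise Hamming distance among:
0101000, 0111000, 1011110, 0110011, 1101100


Comparing all pairs, minimum distance: 1
Can detect 0 errors, correct 0 errors

1


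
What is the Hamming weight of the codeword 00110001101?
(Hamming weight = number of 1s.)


Counting 1s in 00110001101

5


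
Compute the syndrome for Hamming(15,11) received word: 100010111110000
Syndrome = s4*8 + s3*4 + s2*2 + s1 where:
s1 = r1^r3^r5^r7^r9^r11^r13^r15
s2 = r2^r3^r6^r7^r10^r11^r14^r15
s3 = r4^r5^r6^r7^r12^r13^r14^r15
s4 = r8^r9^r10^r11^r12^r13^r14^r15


s1=1, s2=1, s3=0, s4=0

Syndrome = 3 (error at position 3)


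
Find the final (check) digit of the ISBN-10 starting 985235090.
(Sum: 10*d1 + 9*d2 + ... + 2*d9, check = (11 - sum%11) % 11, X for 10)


Weighted sum: 286
286 mod 11 = 0

Check digit: 0


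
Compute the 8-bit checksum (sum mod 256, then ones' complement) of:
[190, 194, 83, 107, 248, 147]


Sum = 969 mod 256 = 201
Complement = 54

54


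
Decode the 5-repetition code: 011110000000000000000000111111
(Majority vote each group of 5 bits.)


Groups: 01111, 00000, 00000, 00000, 00001, 11111
Majority votes: 100001

100001


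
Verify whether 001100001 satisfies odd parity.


Number of 1s: 3

Yes, parity is correct (3 ones)


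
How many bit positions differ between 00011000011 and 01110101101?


XOR: 01101101110
Count of 1s: 7

7


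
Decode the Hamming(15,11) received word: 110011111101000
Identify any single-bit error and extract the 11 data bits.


Syndrome = 0: no error detected

Data: 01111101000 (no errors)


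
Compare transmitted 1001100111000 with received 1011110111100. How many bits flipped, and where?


XOR: 0010010000100

3 error(s) at position(s): 2, 5, 10


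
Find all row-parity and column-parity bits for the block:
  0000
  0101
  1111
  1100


Row parities: 0000
Column parities: 0110

Row P: 0000, Col P: 0110, Corner: 0


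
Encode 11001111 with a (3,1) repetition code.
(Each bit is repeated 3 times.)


Each bit -> 3 copies

111111000000111111111111


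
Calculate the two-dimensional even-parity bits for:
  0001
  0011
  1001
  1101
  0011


Row parities: 10010
Column parities: 0101

Row P: 10010, Col P: 0101, Corner: 0


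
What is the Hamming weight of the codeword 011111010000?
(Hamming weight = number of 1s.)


Counting 1s in 011111010000

6


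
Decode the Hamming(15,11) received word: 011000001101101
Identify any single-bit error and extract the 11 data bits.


Syndrome = 12: error at position 12

Data: 10001100101 (corrected bit 12)


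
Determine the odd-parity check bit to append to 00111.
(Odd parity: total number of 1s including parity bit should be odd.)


Number of 1s in data: 3
Parity bit: 0

0


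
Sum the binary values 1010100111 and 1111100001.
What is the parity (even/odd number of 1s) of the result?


1010100111 = 679
1111100001 = 993
Sum = 1672 = 11010001000
1s count = 4

even parity (4 ones in 11010001000)


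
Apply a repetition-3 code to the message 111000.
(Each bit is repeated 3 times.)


Each bit -> 3 copies

111111111000000000


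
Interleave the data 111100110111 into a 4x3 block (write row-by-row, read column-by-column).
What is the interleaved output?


Matrix:
  111
  100
  110
  111
Read columns: 111110111001

111110111001


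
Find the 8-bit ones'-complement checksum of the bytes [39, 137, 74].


Sum = 250 mod 256 = 250
Complement = 5

5


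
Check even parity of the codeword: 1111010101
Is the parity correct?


Number of 1s: 7

No, parity error (7 ones)


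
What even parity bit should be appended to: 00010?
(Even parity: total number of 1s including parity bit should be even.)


Number of 1s in data: 1
Parity bit: 1

1


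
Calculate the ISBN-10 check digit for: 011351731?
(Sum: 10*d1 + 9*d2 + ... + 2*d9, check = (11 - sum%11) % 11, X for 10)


Weighted sum: 112
112 mod 11 = 2

Check digit: 9


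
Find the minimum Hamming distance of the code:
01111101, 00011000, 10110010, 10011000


Comparing all pairs, minimum distance: 1
Can detect 0 errors, correct 0 errors

1


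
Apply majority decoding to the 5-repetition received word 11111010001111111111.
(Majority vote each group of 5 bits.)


Groups: 11111, 01000, 11111, 11111
Majority votes: 1011

1011


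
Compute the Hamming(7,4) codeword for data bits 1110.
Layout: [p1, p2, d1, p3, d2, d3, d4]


Parity bits: p1=0, p2=0, p3=0

0010110


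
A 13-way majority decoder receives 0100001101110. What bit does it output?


Ones: 6 out of 13
Threshold: 7

0 (6/13 voted 1)


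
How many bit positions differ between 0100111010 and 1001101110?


XOR: 1101010100
Count of 1s: 5

5


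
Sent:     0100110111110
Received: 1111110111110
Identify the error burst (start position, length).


XOR: 1011000000000

Burst at position 0, length 4


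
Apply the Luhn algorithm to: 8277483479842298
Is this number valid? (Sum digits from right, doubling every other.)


Luhn sum = 95
95 mod 10 = 5

Invalid (Luhn sum mod 10 = 5)


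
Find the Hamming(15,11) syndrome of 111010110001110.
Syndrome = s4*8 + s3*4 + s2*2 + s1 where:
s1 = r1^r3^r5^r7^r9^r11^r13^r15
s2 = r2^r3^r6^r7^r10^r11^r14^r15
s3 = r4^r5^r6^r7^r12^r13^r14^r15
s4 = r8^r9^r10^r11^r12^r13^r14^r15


s1=1, s2=0, s3=1, s4=0

Syndrome = 5 (error at position 5)


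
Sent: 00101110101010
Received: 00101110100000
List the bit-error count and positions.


XOR: 00000000001010

2 error(s) at position(s): 10, 12


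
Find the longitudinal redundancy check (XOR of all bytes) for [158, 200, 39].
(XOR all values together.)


XOR chain: 158 ^ 200 ^ 39 = 113

113


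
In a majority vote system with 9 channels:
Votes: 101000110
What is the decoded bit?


Ones: 4 out of 9
Threshold: 5

0 (4/9 voted 1)


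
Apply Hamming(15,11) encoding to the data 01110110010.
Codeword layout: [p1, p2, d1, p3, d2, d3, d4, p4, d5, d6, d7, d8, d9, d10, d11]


Parity bits: p1=1, p2=1, p3=0, p4=1

110011110110010


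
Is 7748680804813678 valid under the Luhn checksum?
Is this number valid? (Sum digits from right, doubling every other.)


Luhn sum = 84
84 mod 10 = 4

Invalid (Luhn sum mod 10 = 4)


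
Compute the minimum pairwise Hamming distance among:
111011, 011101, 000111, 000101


Comparing all pairs, minimum distance: 1
Can detect 0 errors, correct 0 errors

1


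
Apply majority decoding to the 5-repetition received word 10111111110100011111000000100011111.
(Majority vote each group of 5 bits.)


Groups: 10111, 11111, 01000, 11111, 00000, 01000, 11111
Majority votes: 1101001

1101001


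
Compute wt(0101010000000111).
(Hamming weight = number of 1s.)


Counting 1s in 0101010000000111

6


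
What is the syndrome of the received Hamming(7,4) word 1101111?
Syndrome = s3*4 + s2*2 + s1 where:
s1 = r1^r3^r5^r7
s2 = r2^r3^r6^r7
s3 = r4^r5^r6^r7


s1=1, s2=1, s3=0

Syndrome = 3 (error at position 3)


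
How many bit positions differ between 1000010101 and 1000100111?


XOR: 0000110010
Count of 1s: 3

3


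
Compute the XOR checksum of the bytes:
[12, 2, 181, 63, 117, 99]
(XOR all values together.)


XOR chain: 12 ^ 2 ^ 181 ^ 63 ^ 117 ^ 99 = 146

146


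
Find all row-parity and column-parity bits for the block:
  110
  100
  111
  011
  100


Row parities: 01101
Column parities: 010

Row P: 01101, Col P: 010, Corner: 1


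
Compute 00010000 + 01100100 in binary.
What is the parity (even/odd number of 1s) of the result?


00010000 = 16
01100100 = 100
Sum = 116 = 1110100
1s count = 4

even parity (4 ones in 1110100)


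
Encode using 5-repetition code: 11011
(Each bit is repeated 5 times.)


Each bit -> 5 copies

1111111111000001111111111


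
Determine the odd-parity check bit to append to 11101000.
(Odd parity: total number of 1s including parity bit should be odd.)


Number of 1s in data: 4
Parity bit: 1

1


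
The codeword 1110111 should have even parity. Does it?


Number of 1s: 6

Yes, parity is correct (6 ones)


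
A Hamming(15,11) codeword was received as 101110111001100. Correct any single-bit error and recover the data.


Syndrome = 4: error at position 4

Data: 11011001100 (corrected bit 4)


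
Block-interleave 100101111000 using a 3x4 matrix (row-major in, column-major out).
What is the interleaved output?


Matrix:
  1001
  0111
  1000
Read columns: 101010010110

101010010110


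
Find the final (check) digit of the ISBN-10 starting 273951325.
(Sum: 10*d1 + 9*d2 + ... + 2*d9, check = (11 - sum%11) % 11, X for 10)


Weighted sum: 233
233 mod 11 = 2

Check digit: 9


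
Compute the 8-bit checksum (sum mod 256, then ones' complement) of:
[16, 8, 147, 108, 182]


Sum = 461 mod 256 = 205
Complement = 50

50


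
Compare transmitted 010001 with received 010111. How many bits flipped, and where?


XOR: 000110

2 error(s) at position(s): 3, 4


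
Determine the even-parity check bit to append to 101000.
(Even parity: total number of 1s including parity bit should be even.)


Number of 1s in data: 2
Parity bit: 0

0


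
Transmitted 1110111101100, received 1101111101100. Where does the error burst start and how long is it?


XOR: 0011000000000

Burst at position 2, length 2


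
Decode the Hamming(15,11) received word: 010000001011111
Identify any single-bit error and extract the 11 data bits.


Syndrome = 0: no error detected

Data: 00001011111 (no errors)


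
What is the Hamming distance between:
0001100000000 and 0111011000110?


XOR: 0110111000110
Count of 1s: 7

7


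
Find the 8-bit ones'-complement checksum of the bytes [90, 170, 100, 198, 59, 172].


Sum = 789 mod 256 = 21
Complement = 234

234


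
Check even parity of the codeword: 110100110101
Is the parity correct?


Number of 1s: 7

No, parity error (7 ones)


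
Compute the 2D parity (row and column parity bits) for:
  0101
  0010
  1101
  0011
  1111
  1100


Row parities: 011000
Column parities: 1010

Row P: 011000, Col P: 1010, Corner: 0


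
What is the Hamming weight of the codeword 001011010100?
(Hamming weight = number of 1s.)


Counting 1s in 001011010100

5


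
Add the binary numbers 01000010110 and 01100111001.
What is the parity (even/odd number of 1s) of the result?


01000010110 = 534
01100111001 = 825
Sum = 1359 = 10101001111
1s count = 7

odd parity (7 ones in 10101001111)


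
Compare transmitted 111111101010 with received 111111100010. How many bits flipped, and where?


XOR: 000000001000

1 error(s) at position(s): 8


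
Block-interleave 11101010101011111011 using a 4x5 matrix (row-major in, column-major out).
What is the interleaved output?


Matrix:
  11101
  01010
  10111
  11011
Read columns: 10111101101001111011

10111101101001111011


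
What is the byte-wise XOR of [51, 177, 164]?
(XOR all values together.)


XOR chain: 51 ^ 177 ^ 164 = 38

38


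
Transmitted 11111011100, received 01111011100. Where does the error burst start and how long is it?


XOR: 10000000000

Burst at position 0, length 1


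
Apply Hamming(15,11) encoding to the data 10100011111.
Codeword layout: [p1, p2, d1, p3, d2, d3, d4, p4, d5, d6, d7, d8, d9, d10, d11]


Parity bits: p1=0, p2=1, p3=1, p4=1

011101010011111


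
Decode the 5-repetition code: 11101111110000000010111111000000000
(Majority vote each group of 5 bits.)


Groups: 11101, 11111, 00000, 00010, 11111, 10000, 00000
Majority votes: 1100100

1100100


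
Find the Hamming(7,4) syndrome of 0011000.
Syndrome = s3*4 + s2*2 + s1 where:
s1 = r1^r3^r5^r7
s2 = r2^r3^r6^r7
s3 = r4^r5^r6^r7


s1=1, s2=1, s3=1

Syndrome = 7 (error at position 7)


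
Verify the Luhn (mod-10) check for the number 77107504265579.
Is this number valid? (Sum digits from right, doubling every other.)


Luhn sum = 58
58 mod 10 = 8

Invalid (Luhn sum mod 10 = 8)


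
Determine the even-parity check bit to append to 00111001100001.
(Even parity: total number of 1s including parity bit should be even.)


Number of 1s in data: 6
Parity bit: 0

0


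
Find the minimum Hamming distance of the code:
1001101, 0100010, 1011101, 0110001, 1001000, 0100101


Comparing all pairs, minimum distance: 1
Can detect 0 errors, correct 0 errors

1


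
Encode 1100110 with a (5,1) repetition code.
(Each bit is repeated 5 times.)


Each bit -> 5 copies

11111111110000000000111111111100000


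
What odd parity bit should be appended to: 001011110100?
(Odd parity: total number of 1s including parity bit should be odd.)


Number of 1s in data: 6
Parity bit: 1

1


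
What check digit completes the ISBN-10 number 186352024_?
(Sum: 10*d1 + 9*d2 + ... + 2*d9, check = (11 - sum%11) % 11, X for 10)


Weighted sum: 205
205 mod 11 = 7

Check digit: 4


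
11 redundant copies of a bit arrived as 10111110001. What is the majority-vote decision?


Ones: 7 out of 11
Threshold: 6

1 (7/11 voted 1)


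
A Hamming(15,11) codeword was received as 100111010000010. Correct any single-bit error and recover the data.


Syndrome = 0: no error detected

Data: 01100000010 (no errors)


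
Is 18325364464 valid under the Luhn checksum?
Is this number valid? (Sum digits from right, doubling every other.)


Luhn sum = 51
51 mod 10 = 1

Invalid (Luhn sum mod 10 = 1)


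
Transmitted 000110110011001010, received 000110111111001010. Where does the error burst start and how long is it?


XOR: 000000001100000000

Burst at position 8, length 2


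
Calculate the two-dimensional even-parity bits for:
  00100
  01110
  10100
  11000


Row parities: 1100
Column parities: 00110

Row P: 1100, Col P: 00110, Corner: 0


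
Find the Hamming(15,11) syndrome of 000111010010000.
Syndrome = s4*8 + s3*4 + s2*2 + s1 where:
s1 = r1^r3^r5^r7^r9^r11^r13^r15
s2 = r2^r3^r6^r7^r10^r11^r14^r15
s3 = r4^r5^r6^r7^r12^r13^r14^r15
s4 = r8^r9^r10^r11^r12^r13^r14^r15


s1=0, s2=0, s3=1, s4=0

Syndrome = 4 (error at position 4)


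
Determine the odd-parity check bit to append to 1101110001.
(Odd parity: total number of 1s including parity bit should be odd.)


Number of 1s in data: 6
Parity bit: 1

1


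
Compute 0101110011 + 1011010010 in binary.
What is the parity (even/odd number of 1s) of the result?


0101110011 = 371
1011010010 = 722
Sum = 1093 = 10001000101
1s count = 4

even parity (4 ones in 10001000101)


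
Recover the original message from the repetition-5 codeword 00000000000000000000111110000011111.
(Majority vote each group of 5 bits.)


Groups: 00000, 00000, 00000, 00000, 11111, 00000, 11111
Majority votes: 0000101

0000101


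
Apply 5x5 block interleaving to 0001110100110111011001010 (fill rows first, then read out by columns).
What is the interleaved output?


Matrix:
  00011
  10100
  11011
  10110
  01010
Read columns: 0111000101010101011110100

0111000101010101011110100


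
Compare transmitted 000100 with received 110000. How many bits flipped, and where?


XOR: 110100

3 error(s) at position(s): 0, 1, 3


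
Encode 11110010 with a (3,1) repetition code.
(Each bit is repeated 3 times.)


Each bit -> 3 copies

111111111111000000111000


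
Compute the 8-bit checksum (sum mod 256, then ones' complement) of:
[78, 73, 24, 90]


Sum = 265 mod 256 = 9
Complement = 246

246


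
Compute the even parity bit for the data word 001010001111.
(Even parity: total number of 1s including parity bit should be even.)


Number of 1s in data: 6
Parity bit: 0

0


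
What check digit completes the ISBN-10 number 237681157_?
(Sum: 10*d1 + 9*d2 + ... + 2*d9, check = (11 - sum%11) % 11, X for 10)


Weighted sum: 231
231 mod 11 = 0

Check digit: 0


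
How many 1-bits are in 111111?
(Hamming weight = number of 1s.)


Counting 1s in 111111

6


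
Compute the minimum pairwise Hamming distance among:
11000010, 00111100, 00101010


Comparing all pairs, minimum distance: 3
Can detect 2 errors, correct 1 errors

3


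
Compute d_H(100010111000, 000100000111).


XOR: 100110111111
Count of 1s: 9

9


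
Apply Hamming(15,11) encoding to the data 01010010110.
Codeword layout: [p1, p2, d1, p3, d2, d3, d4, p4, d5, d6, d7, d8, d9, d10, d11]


Parity bits: p1=0, p2=1, p3=0, p4=1

010010110010110


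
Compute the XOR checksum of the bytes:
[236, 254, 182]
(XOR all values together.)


XOR chain: 236 ^ 254 ^ 182 = 164

164


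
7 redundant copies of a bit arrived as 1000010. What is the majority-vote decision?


Ones: 2 out of 7
Threshold: 4

0 (2/7 voted 1)


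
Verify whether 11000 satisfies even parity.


Number of 1s: 2

Yes, parity is correct (2 ones)


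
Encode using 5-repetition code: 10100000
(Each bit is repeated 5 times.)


Each bit -> 5 copies

1111100000111110000000000000000000000000


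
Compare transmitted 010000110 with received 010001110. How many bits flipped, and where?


XOR: 000001000

1 error(s) at position(s): 5


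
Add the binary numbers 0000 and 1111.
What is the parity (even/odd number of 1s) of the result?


0000 = 0
1111 = 15
Sum = 15 = 1111
1s count = 4

even parity (4 ones in 1111)


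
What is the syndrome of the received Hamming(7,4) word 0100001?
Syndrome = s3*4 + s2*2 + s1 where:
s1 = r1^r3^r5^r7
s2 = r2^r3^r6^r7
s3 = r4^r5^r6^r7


s1=1, s2=0, s3=1

Syndrome = 5 (error at position 5)


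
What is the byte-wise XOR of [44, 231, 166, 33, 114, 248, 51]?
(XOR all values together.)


XOR chain: 44 ^ 231 ^ 166 ^ 33 ^ 114 ^ 248 ^ 51 = 245

245


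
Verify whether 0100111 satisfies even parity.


Number of 1s: 4

Yes, parity is correct (4 ones)


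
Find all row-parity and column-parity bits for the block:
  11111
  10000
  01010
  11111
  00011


Row parities: 11010
Column parities: 11001

Row P: 11010, Col P: 11001, Corner: 1


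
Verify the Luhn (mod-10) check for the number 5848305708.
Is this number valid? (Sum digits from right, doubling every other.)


Luhn sum = 47
47 mod 10 = 7

Invalid (Luhn sum mod 10 = 7)


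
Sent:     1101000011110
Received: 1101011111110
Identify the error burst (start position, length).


XOR: 0000011100000

Burst at position 5, length 3


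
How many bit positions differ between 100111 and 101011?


XOR: 001100
Count of 1s: 2

2


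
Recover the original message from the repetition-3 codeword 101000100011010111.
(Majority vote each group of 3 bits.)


Groups: 101, 000, 100, 011, 010, 111
Majority votes: 100101

100101


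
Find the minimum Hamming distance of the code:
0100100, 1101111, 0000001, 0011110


Comparing all pairs, minimum distance: 3
Can detect 2 errors, correct 1 errors

3


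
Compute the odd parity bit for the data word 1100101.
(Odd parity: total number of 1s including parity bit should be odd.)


Number of 1s in data: 4
Parity bit: 1

1


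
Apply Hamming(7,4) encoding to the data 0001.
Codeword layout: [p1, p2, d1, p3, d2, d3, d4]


Parity bits: p1=1, p2=1, p3=1

1101001


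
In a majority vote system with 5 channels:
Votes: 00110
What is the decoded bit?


Ones: 2 out of 5
Threshold: 3

0 (2/5 voted 1)


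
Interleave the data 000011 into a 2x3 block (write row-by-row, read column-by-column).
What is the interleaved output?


Matrix:
  000
  011
Read columns: 000101

000101


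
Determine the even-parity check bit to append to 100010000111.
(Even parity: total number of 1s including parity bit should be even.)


Number of 1s in data: 5
Parity bit: 1

1


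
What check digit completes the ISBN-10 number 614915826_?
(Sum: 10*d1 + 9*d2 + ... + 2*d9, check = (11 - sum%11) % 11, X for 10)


Weighted sum: 245
245 mod 11 = 3

Check digit: 8


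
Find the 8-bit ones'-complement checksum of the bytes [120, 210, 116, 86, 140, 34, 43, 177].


Sum = 926 mod 256 = 158
Complement = 97

97


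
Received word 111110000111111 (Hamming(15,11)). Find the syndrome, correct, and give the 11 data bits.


Syndrome = 0: no error detected

Data: 11000111111 (no errors)


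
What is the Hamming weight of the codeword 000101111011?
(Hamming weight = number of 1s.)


Counting 1s in 000101111011

7


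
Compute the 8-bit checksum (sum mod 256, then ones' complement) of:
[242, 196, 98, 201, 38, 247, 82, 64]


Sum = 1168 mod 256 = 144
Complement = 111

111


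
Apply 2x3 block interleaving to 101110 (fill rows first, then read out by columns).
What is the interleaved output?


Matrix:
  101
  110
Read columns: 110110

110110


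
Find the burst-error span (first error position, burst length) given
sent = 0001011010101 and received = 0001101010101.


XOR: 0000110000000

Burst at position 4, length 2


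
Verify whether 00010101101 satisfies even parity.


Number of 1s: 5

No, parity error (5 ones)


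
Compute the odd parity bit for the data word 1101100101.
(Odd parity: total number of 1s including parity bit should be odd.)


Number of 1s in data: 6
Parity bit: 1

1


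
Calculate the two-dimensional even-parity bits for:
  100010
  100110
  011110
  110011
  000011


Row parities: 01000
Column parities: 101010

Row P: 01000, Col P: 101010, Corner: 1


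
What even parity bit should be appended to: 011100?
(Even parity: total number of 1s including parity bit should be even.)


Number of 1s in data: 3
Parity bit: 1

1


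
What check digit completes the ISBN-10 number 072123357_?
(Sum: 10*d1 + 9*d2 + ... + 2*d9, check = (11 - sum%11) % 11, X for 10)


Weighted sum: 154
154 mod 11 = 0

Check digit: 0


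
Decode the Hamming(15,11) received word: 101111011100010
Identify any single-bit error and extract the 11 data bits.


Syndrome = 0: no error detected

Data: 11101100010 (no errors)


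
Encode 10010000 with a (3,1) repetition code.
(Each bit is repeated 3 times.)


Each bit -> 3 copies

111000000111000000000000


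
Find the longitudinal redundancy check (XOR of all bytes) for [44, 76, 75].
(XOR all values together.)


XOR chain: 44 ^ 76 ^ 75 = 43

43


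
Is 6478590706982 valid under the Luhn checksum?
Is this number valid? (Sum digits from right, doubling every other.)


Luhn sum = 68
68 mod 10 = 8

Invalid (Luhn sum mod 10 = 8)


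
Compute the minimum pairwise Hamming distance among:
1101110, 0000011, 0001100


Comparing all pairs, minimum distance: 3
Can detect 2 errors, correct 1 errors

3


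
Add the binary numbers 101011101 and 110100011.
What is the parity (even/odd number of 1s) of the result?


101011101 = 349
110100011 = 419
Sum = 768 = 1100000000
1s count = 2

even parity (2 ones in 1100000000)


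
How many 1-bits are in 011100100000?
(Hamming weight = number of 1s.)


Counting 1s in 011100100000

4


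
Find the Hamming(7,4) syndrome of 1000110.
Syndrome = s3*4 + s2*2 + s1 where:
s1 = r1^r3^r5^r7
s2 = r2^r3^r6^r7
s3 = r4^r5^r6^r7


s1=0, s2=1, s3=0

Syndrome = 2 (error at position 2)


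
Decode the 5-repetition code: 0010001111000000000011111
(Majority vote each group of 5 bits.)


Groups: 00100, 01111, 00000, 00000, 11111
Majority votes: 01001

01001


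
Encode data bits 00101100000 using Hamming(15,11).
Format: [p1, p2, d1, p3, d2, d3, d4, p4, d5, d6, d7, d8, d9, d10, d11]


Parity bits: p1=1, p2=0, p3=1, p4=0

100101001100000


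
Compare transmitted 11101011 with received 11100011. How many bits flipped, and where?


XOR: 00001000

1 error(s) at position(s): 4


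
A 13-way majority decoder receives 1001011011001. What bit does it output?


Ones: 7 out of 13
Threshold: 7

1 (7/13 voted 1)


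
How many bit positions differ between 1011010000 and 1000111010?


XOR: 0011101010
Count of 1s: 5

5


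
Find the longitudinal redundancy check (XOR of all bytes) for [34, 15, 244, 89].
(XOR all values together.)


XOR chain: 34 ^ 15 ^ 244 ^ 89 = 128

128


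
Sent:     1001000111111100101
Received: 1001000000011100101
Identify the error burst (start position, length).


XOR: 0000000111100000000

Burst at position 7, length 4


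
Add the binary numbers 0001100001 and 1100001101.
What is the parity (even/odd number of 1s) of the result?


0001100001 = 97
1100001101 = 781
Sum = 878 = 1101101110
1s count = 7

odd parity (7 ones in 1101101110)


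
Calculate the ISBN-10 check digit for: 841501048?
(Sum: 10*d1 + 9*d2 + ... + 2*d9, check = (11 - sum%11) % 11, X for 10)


Weighted sum: 192
192 mod 11 = 5

Check digit: 6


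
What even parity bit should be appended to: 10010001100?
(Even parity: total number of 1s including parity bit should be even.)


Number of 1s in data: 4
Parity bit: 0

0


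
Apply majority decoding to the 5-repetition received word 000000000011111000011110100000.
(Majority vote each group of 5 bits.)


Groups: 00000, 00000, 11111, 00001, 11101, 00000
Majority votes: 001010

001010


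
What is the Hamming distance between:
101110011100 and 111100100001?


XOR: 010010111101
Count of 1s: 7

7


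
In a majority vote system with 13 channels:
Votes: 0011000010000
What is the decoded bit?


Ones: 3 out of 13
Threshold: 7

0 (3/13 voted 1)


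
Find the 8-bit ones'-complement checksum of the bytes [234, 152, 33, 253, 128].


Sum = 800 mod 256 = 32
Complement = 223

223


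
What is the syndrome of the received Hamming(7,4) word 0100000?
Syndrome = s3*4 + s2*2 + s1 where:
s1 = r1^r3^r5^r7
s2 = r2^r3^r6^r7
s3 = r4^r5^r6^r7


s1=0, s2=1, s3=0

Syndrome = 2 (error at position 2)


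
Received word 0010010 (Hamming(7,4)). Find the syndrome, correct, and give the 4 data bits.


Syndrome = 5: error at position 5

Data: 1110 (corrected bit 5)


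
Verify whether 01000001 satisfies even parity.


Number of 1s: 2

Yes, parity is correct (2 ones)


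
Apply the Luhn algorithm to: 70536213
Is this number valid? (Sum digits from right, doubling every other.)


Luhn sum = 19
19 mod 10 = 9

Invalid (Luhn sum mod 10 = 9)


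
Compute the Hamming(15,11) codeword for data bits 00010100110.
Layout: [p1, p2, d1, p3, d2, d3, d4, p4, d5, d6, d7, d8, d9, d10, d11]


Parity bits: p1=0, p2=1, p3=1, p4=1

010100110100110


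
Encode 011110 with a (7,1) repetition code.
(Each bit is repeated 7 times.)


Each bit -> 7 copies

000000011111111111111111111111111110000000


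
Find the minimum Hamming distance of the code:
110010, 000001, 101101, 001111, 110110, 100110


Comparing all pairs, minimum distance: 1
Can detect 0 errors, correct 0 errors

1


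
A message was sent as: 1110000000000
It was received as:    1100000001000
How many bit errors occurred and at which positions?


XOR: 0010000001000

2 error(s) at position(s): 2, 9


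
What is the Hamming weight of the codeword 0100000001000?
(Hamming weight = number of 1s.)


Counting 1s in 0100000001000

2


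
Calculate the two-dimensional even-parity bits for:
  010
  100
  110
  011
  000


Row parities: 11000
Column parities: 011

Row P: 11000, Col P: 011, Corner: 0


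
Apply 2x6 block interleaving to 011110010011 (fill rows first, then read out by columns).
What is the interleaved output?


Matrix:
  011110
  010011
Read columns: 001110101101

001110101101


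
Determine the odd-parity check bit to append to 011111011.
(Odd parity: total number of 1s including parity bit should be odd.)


Number of 1s in data: 7
Parity bit: 0

0


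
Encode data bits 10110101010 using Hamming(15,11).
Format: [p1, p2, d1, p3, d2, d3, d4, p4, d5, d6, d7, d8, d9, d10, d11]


Parity bits: p1=0, p2=1, p3=0, p4=1

011001110101010


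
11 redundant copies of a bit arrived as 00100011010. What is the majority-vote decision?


Ones: 4 out of 11
Threshold: 6

0 (4/11 voted 1)


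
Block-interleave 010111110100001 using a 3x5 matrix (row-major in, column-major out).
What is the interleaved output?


Matrix:
  01011
  11101
  00001
Read columns: 010110010100111

010110010100111


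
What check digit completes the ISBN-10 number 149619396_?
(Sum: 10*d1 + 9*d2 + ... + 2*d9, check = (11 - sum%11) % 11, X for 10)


Weighted sum: 262
262 mod 11 = 9

Check digit: 2


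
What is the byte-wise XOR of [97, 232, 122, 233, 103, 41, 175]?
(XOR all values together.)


XOR chain: 97 ^ 232 ^ 122 ^ 233 ^ 103 ^ 41 ^ 175 = 251

251


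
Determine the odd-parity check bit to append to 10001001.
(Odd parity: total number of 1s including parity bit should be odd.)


Number of 1s in data: 3
Parity bit: 0

0


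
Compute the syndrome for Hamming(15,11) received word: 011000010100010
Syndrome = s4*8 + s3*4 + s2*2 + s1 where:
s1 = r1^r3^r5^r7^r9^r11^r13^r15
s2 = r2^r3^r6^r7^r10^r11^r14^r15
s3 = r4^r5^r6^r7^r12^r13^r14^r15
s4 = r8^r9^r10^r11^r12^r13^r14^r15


s1=1, s2=0, s3=1, s4=1

Syndrome = 13 (error at position 13)


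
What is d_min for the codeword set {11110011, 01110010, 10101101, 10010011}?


Comparing all pairs, minimum distance: 2
Can detect 1 errors, correct 0 errors

2


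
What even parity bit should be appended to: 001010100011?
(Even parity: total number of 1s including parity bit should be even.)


Number of 1s in data: 5
Parity bit: 1

1


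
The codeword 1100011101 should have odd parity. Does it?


Number of 1s: 6

No, parity error (6 ones)


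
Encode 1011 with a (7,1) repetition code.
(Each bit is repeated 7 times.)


Each bit -> 7 copies

1111111000000011111111111111


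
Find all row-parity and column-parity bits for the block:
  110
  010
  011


Row parities: 010
Column parities: 111

Row P: 010, Col P: 111, Corner: 1


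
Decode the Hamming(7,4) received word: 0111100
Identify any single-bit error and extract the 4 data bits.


Syndrome = 0: no error detected

Data: 1100 (no errors)


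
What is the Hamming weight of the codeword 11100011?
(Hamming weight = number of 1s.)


Counting 1s in 11100011

5


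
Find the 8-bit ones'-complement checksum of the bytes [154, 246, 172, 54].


Sum = 626 mod 256 = 114
Complement = 141

141


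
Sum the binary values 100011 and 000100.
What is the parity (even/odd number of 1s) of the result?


100011 = 35
000100 = 4
Sum = 39 = 100111
1s count = 4

even parity (4 ones in 100111)


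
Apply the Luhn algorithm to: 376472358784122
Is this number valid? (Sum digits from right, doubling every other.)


Luhn sum = 73
73 mod 10 = 3

Invalid (Luhn sum mod 10 = 3)


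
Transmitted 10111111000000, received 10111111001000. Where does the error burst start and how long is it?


XOR: 00000000001000

Burst at position 10, length 1


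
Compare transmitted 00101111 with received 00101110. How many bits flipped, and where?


XOR: 00000001

1 error(s) at position(s): 7


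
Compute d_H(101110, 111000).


XOR: 010110
Count of 1s: 3

3


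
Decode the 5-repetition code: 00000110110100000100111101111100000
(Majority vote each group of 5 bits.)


Groups: 00000, 11011, 01000, 00100, 11110, 11111, 00000
Majority votes: 0100110

0100110


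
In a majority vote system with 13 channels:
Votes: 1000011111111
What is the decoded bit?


Ones: 9 out of 13
Threshold: 7

1 (9/13 voted 1)


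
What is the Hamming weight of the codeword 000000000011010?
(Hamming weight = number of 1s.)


Counting 1s in 000000000011010

3


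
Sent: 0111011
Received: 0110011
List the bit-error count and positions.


XOR: 0001000

1 error(s) at position(s): 3


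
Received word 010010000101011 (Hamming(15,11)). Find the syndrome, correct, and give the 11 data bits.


Syndrome = 0: no error detected

Data: 01000101011 (no errors)


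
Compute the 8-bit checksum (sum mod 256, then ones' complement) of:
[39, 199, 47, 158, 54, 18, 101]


Sum = 616 mod 256 = 104
Complement = 151

151


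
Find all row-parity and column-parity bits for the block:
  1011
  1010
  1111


Row parities: 100
Column parities: 1110

Row P: 100, Col P: 1110, Corner: 1


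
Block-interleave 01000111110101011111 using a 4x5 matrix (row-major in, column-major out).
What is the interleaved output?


Matrix:
  01000
  11111
  01010
  11111
Read columns: 01011111010101110101

01011111010101110101


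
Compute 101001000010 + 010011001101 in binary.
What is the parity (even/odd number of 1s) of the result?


101001000010 = 2626
010011001101 = 1229
Sum = 3855 = 111100001111
1s count = 8

even parity (8 ones in 111100001111)


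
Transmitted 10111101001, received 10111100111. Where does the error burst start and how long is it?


XOR: 00000001110

Burst at position 7, length 3


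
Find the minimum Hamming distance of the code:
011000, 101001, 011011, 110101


Comparing all pairs, minimum distance: 2
Can detect 1 errors, correct 0 errors

2


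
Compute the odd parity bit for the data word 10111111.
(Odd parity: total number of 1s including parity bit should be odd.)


Number of 1s in data: 7
Parity bit: 0

0


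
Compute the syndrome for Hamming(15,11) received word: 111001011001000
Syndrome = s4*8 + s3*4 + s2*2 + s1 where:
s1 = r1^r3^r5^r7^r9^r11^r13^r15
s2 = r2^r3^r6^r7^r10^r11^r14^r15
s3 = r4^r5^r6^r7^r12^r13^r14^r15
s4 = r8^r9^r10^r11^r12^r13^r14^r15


s1=1, s2=1, s3=0, s4=1

Syndrome = 11 (error at position 11)


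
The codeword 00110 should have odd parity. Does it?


Number of 1s: 2

No, parity error (2 ones)


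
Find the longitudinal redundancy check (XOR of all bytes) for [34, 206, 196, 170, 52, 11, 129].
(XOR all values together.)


XOR chain: 34 ^ 206 ^ 196 ^ 170 ^ 52 ^ 11 ^ 129 = 60

60


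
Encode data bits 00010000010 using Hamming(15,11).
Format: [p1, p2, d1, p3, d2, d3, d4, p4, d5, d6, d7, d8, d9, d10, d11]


Parity bits: p1=1, p2=0, p3=0, p4=1

100000110000010


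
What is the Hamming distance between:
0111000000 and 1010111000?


XOR: 1101111000
Count of 1s: 6

6


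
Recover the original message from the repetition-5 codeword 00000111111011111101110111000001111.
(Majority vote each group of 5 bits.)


Groups: 00000, 11111, 10111, 11101, 11011, 10000, 01111
Majority votes: 0111101

0111101


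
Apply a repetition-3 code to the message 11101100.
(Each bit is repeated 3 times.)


Each bit -> 3 copies

111111111000111111000000


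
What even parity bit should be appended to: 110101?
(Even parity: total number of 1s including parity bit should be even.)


Number of 1s in data: 4
Parity bit: 0

0


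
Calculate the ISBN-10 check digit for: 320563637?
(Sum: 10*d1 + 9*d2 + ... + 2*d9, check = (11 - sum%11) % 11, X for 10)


Weighted sum: 181
181 mod 11 = 5

Check digit: 6


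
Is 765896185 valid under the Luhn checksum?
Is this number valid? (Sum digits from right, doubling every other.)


Luhn sum = 47
47 mod 10 = 7

Invalid (Luhn sum mod 10 = 7)


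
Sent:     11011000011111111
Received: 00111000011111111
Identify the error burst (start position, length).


XOR: 11100000000000000

Burst at position 0, length 3


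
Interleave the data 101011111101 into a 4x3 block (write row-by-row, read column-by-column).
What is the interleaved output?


Matrix:
  101
  011
  111
  101
Read columns: 101101101111

101101101111


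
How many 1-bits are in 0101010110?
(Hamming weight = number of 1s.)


Counting 1s in 0101010110

5


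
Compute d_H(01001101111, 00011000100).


XOR: 01010101011
Count of 1s: 6

6


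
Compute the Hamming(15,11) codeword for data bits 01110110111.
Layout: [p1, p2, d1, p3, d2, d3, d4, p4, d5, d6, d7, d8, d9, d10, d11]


Parity bits: p1=1, p2=0, p3=0, p4=1

100011110110111


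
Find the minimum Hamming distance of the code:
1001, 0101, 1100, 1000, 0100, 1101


Comparing all pairs, minimum distance: 1
Can detect 0 errors, correct 0 errors

1


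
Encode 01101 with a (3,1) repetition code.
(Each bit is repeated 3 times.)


Each bit -> 3 copies

000111111000111


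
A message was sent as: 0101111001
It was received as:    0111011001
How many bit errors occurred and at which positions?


XOR: 0010100000

2 error(s) at position(s): 2, 4
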